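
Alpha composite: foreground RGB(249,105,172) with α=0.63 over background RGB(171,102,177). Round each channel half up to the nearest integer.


C = α×F + (1-α)×B, with 1-α = 0.37
R: 0.63×249 + 0.37×171 = 156.87 + 63.27 = 220.14 → 220
G: 0.63×105 + 0.37×102 = 66.15 + 37.74 = 103.89 → 104
B: 0.63×172 + 0.37×177 = 108.36 + 65.49 = 173.85 → 174
= RGB(220, 104, 174)


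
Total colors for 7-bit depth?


Colors = 2^bits = 2^7
= 128 colors


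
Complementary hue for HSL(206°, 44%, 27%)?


Complement = opposite side of color wheel = hue + 180°
H' = (206 + 180) mod 360 = 26°
S and L unchanged.
= HSL(26°, 44%, 27%)


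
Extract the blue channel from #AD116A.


Color: #AD116A
R = AD = 173
G = 11 = 17
B = 6A = 106
Blue = 106


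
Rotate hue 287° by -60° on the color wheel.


New hue = (H + rotation) mod 360
New hue = (287 -60) mod 360
= 227 mod 360
= 227°


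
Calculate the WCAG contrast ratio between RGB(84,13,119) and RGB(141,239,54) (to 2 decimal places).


Linearize each sRGB channel c=v/255: c/12.92 if c ≤ 0.04045 else ((c+0.055)/1.055)^2.4
L = 0.2126×R_lin + 0.7152×G_lin + 0.0722×B_lin
Color 1 (84,13,119):
  R=84: 84/255≈0.3294 > 0.04045 → ((0.3294+0.055)/1.055)^2.4 ≈ 0.08866
  G=13: 13/255≈0.0510 > 0.04045 → ((0.0510+0.055)/1.055)^2.4 ≈ 0.00402
  B=119: 119/255≈0.4667 > 0.04045 → ((0.4667+0.055)/1.055)^2.4 ≈ 0.18447
  L1 = 0.2126×0.08866 + 0.7152×0.00402 + 0.0722×0.18447 ≈ 0.03505
Color 2 (141,239,54):
  R=141: 141/255≈0.5529 > 0.04045 → ((0.5529+0.055)/1.055)^2.4 ≈ 0.26636
  G=239: 239/255≈0.9373 > 0.04045 → ((0.9373+0.055)/1.055)^2.4 ≈ 0.86316
  B=54: 54/255≈0.2118 > 0.04045 → ((0.2118+0.055)/1.055)^2.4 ≈ 0.03689
  L2 = 0.2126×0.26636 + 0.7152×0.86316 + 0.0722×0.03689 ≈ 0.67662
Lighter = 0.67662, Darker = 0.03505
Ratio = (L_lighter + 0.05) / (L_darker + 0.05)
Ratio = (0.67662 + 0.05) / (0.03505 + 0.05) = 0.72662 / 0.08505 ≈ 8.5439
Ratio ≈ 8.54:1


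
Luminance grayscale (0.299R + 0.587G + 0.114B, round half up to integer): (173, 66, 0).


Gray = 0.299×R + 0.587×G + 0.114×B
Gray = 0.299×173 + 0.587×66 + 0.114×0
Gray = 51.727 + 38.742 + 0.000
Gray = 90.469 → round half up → 90
Gray = 90


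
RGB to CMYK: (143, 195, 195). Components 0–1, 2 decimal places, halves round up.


R'=143/255≈0.5608, G'=195/255≈0.7647, B'=195/255≈0.7647
K = 1 - max(R',G',B') = 1 - 195/255 = 60/255 = 0.23529… → 0.24
(1-R'-K)/(1-K) simplifies to (max-R)/max with max = 195:
C = (195-143)/195 = 52/195 = 0.26666… → 0.27
M = (195-195)/195 = 0/195 = 0 → 0.00
Y = (195-195)/195 = 0/195 = 0 → 0.00
= CMYK(0.27, 0.00, 0.00, 0.24)


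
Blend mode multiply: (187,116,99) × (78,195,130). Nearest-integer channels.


Multiply: C = A×B/255, rounded to nearest integer
R: 187×78/255 = 14586/255 ≈ 57.200 → 57
G: 116×195/255 = 22620/255 ≈ 88.706 → 89
B: 99×130/255 = 12870/255 ≈ 50.471 → 50
= RGB(57, 89, 50)


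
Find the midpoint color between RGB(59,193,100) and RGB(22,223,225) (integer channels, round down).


Midpoint: each channel = ⌊(C₁+C₂)/2⌋
R: ⌊(59+22)/2⌋ = 40
G: ⌊(193+223)/2⌋ = 208
B: ⌊(100+225)/2⌋ = 162
= RGB(40, 208, 162)


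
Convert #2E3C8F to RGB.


2E → 46 (R)
3C → 60 (G)
8F → 143 (B)
= RGB(46, 60, 143)


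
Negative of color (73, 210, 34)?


Invert: (255-R, 255-G, 255-B)
R: 255-73 = 182
G: 255-210 = 45
B: 255-34 = 221
= RGB(182, 45, 221)


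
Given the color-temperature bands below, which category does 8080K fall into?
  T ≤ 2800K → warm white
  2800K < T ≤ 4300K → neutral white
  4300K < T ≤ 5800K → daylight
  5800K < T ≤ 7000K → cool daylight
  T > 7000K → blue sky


Temperature: 8080K
8080K > 7000K → blue sky
Classification: blue sky


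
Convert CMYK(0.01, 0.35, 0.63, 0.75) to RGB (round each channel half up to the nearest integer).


R = 255 × (1-C) × (1-K) = 255 × 0.99 × 0.25 = 63.1125 → 63
G = 255 × (1-M) × (1-K) = 255 × 0.65 × 0.25 = 41.4375 → 41
B = 255 × (1-Y) × (1-K) = 255 × 0.37 × 0.25 = 23.5875 → 24
= RGB(63, 41, 24)


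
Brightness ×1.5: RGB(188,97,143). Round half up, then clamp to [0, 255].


Multiply each channel by 1.5, round half up, clamp to [0, 255]
R: 188×1.5 = 282 → clamp → 255
G: 97×1.5 = 145.5 → round → 146
B: 143×1.5 = 214.5 → round → 215
= RGB(255, 146, 215)


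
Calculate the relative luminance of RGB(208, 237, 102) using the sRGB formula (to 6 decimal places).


Linearize each channel (sRGB transfer function): c = v/255; c_lin = c/12.92 if c ≤ 0.04045, else ((c+0.055)/1.055)^2.4
  R: 208/255 ≈ 0.815686 > 0.04045 → ((0.815686+0.055)/1.055)^2.4 ≈ 0.630757
  G: 237/255 ≈ 0.929412 > 0.04045 → ((0.929412+0.055)/1.055)^2.4 ≈ 0.846873
  B: 102/255 ≈ 0.400000 > 0.04045 → ((0.400000+0.055)/1.055)^2.4 ≈ 0.132868
R_lin = 0.630757, G_lin = 0.846873, B_lin = 0.132868
L = 0.2126×R + 0.7152×G + 0.0722×B
L = 0.2126×0.630757 + 0.7152×0.846873 + 0.0722×0.132868
L ≈ 0.749376


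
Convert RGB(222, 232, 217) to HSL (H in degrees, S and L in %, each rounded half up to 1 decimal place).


Normalize: R'=222/255≈0.8706, G'=232/255≈0.9098, B'=217/255≈0.8510
Max=232/255, Min=217/255, Δ=Max-Min=15/255
L = (Max+Min)/2 = (232+217)/510 = 449/510 = 0.88039… → L = 88.0%
L > 0.5 → S = Δ/(2-Max-Min) = 15/(510-232-217) = 15/61 = 0.24590… → S = 24.6%
(the 1/255 factors cancel in S and H, so raw channel differences can be used)
Max is G' → H = 60 × ((B-R)/Δ + 2) = 60 × ((217-222)/15 + 2)
  -5/15 + 2 = -0.3333… + 2 = 1.6666…
  H = 60 × 1.6666… = 100° → H = 100.0°
= HSL(100.0°, 24.6%, 88.0%)


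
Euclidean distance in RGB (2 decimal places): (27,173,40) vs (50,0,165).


d = √[(R₁-R₂)² + (G₁-G₂)² + (B₁-B₂)²]
d = √[(27-50)² + (173-0)² + (40-165)²]
d = √[529 + 29929 + 15625]
d = √46083
d ≈ 214.67


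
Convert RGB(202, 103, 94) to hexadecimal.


R = 202 → CA (hex)
G = 103 → 67 (hex)
B = 94 → 5E (hex)
Hex = #CA675E


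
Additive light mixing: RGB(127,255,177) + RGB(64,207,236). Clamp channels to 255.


Additive: each channel = min(255, C₁+C₂)
R: 127+64 = 191 → 191
G: 255+207 = 462 → 255
B: 177+236 = 413 → 255
= RGB(191, 255, 255)


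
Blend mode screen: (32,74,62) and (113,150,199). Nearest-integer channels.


Screen: C = 255 - (255-A)×(255-B)/255, rounded to nearest integer
R: 255 - (255-32)×(255-113)/255 = 255 - 31666/255 ≈ 255 - 124.180 = 130.820 → 131
G: 255 - (255-74)×(255-150)/255 = 255 - 19005/255 ≈ 255 - 74.529 = 180.471 → 180
B: 255 - (255-62)×(255-199)/255 = 255 - 10808/255 ≈ 255 - 42.384 = 212.616 → 213
= RGB(131, 180, 213)


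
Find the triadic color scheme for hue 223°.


Triadic: equally spaced at 120° intervals
H1 = 223°
H2 = (223 + 120) mod 360 = 343°
H3 = (223 + 240) mod 360 = 103°
Triadic = 223°, 343°, 103°


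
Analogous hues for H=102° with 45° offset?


Base hue: 102°
Left analog: (102 - 45) mod 360 = 57°
Right analog: (102 + 45) mod 360 = 147°
Analogous hues = 57° and 147°


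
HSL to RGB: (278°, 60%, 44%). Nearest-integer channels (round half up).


H=278°, S=0.60, L=0.44
C = (1-|2L-1|)×S = (1-|-0.12|)×0.60 = 0.528
H' = H/60 = 278/60 ≈ 4.6333; X = C×(1-|H' mod 2 - 1|) = 0.3344
m = L - C/2 = 0.44 - 0.264 = 0.176
Sector ⌊H'⌋ = 4 → (R',G',B') = (0.3344, 0.0, 0.528)
RGB = ((R'+m)×255, (G'+m)×255, (B'+m)×255) = (130.152, 44.88, 179.52)
Round half up → RGB(130, 45, 180)


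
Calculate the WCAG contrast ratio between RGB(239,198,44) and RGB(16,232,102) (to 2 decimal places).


Linearize each sRGB channel c=v/255: c/12.92 if c ≤ 0.04045 else ((c+0.055)/1.055)^2.4
L = 0.2126×R_lin + 0.7152×G_lin + 0.0722×B_lin
Color 1 (239,198,44):
  R=239: 239/255≈0.9373 > 0.04045 → ((0.9373+0.055)/1.055)^2.4 ≈ 0.86316
  G=198: 198/255≈0.7765 > 0.04045 → ((0.7765+0.055)/1.055)^2.4 ≈ 0.56471
  B=44: 44/255≈0.1725 > 0.04045 → ((0.1725+0.055)/1.055)^2.4 ≈ 0.02519
  L1 = 0.2126×0.86316 + 0.7152×0.56471 + 0.0722×0.02519 ≈ 0.58921
Color 2 (16,232,102):
  R=16: 16/255≈0.0627 > 0.04045 → ((0.0627+0.055)/1.055)^2.4 ≈ 0.00518
  G=232: 232/255≈0.9098 > 0.04045 → ((0.9098+0.055)/1.055)^2.4 ≈ 0.80695
  B=102: 102/255≈0.4000 > 0.04045 → ((0.4000+0.055)/1.055)^2.4 ≈ 0.13287
  L2 = 0.2126×0.00518 + 0.7152×0.80695 + 0.0722×0.13287 ≈ 0.58783
Lighter = 0.58921, Darker = 0.58783
Ratio = (L_lighter + 0.05) / (L_darker + 0.05)
Ratio = (0.58921 + 0.05) / (0.58783 + 0.05) = 0.63921 / 0.63783 ≈ 1.0022
Ratio ≈ 1.00:1


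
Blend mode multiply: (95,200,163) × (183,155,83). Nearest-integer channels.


Multiply: C = A×B/255, rounded to nearest integer
R: 95×183/255 = 17385/255 ≈ 68.176 → 68
G: 200×155/255 = 31000/255 ≈ 121.569 → 122
B: 163×83/255 = 13529/255 ≈ 53.055 → 53
= RGB(68, 122, 53)


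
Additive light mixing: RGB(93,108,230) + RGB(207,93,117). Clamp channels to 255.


Additive: each channel = min(255, C₁+C₂)
R: 93+207 = 300 → 255
G: 108+93 = 201 → 201
B: 230+117 = 347 → 255
= RGB(255, 201, 255)


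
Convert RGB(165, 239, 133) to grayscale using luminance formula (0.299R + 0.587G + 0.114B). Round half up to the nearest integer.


Gray = 0.299×R + 0.587×G + 0.114×B
Gray = 0.299×165 + 0.587×239 + 0.114×133
Gray = 49.335 + 140.293 + 15.162
Gray = 204.790 → round half up → 205
Gray = 205


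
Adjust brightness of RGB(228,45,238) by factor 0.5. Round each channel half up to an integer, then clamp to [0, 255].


Multiply each channel by 0.5, round half up, clamp to [0, 255]
R: 228×0.5 = 114
G: 45×0.5 = 22.5 → round → 23
B: 238×0.5 = 119
= RGB(114, 23, 119)


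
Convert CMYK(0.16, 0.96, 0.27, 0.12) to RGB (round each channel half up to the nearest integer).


R = 255 × (1-C) × (1-K) = 255 × 0.84 × 0.88 = 188.496 → 188
G = 255 × (1-M) × (1-K) = 255 × 0.04 × 0.88 = 8.976 → 9
B = 255 × (1-Y) × (1-K) = 255 × 0.73 × 0.88 = 163.812 → 164
= RGB(188, 9, 164)


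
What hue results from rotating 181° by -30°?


New hue = (H + rotation) mod 360
New hue = (181 -30) mod 360
= 151 mod 360
= 151°


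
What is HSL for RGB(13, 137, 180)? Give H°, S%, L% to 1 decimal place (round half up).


Normalize: R'=13/255≈0.0510, G'=137/255≈0.5373, B'=180/255≈0.7059
Max=180/255, Min=13/255, Δ=Max-Min=167/255
L = (Max+Min)/2 = (180+13)/510 = 193/510 = 0.37843… → L = 37.8%
L ≤ 0.5 → S = Δ/(Max+Min) = 167/(180+13) = 167/193 = 0.86528… → S = 86.5%
(the 1/255 factors cancel in S and H, so raw channel differences can be used)
Max is B' → H = 60 × ((R-G)/Δ + 4) = 60 × ((13-137)/167 + 4)
  -124/167 + 4 = -0.7425… + 4 = 3.2574…
  H = 60 × 3.2574… = 195.449…° → H = 195.4°
= HSL(195.4°, 86.5%, 37.8%)


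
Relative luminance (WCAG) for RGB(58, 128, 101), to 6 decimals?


Linearize each channel (sRGB transfer function): c = v/255; c_lin = c/12.92 if c ≤ 0.04045, else ((c+0.055)/1.055)^2.4
  R: 58/255 ≈ 0.227451 > 0.04045 → ((0.227451+0.055)/1.055)^2.4 ≈ 0.042311
  G: 128/255 ≈ 0.501961 > 0.04045 → ((0.501961+0.055)/1.055)^2.4 ≈ 0.215861
  B: 101/255 ≈ 0.396078 > 0.04045 → ((0.396078+0.055)/1.055)^2.4 ≈ 0.130136
R_lin = 0.042311, G_lin = 0.215861, B_lin = 0.130136
L = 0.2126×R + 0.7152×G + 0.0722×B
L = 0.2126×0.042311 + 0.7152×0.215861 + 0.0722×0.130136
L ≈ 0.172775


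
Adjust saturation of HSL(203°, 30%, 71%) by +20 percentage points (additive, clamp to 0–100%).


Original S = 30%
Adjustment = +20 percentage points
New S = 30 + (20) = 50
Clamp to [0, 100] → 50
= HSL(203°, 50%, 71%)


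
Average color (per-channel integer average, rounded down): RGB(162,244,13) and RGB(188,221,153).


Midpoint: each channel = ⌊(C₁+C₂)/2⌋
R: ⌊(162+188)/2⌋ = 175
G: ⌊(244+221)/2⌋ = 232
B: ⌊(13+153)/2⌋ = 83
= RGB(175, 232, 83)


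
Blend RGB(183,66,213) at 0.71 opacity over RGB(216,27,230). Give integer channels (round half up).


C = α×F + (1-α)×B, with 1-α = 0.29
R: 0.71×183 + 0.29×216 = 129.93 + 62.64 = 192.57 → 193
G: 0.71×66 + 0.29×27 = 46.86 + 7.83 = 54.69 → 55
B: 0.71×213 + 0.29×230 = 151.23 + 66.70 = 217.93 → 218
= RGB(193, 55, 218)


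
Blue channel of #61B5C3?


Color: #61B5C3
R = 61 = 97
G = B5 = 181
B = C3 = 195
Blue = 195


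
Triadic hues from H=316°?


Triadic: equally spaced at 120° intervals
H1 = 316°
H2 = (316 + 120) mod 360 = 76°
H3 = (316 + 240) mod 360 = 196°
Triadic = 316°, 76°, 196°


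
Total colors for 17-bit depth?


Colors = 2^bits = 2^17
= 131,072 colors


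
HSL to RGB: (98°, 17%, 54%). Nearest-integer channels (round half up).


H=98°, S=0.17, L=0.54
C = (1-|2L-1|)×S = (1-|0.08|)×0.17 = 0.1564
H' = H/60 = 98/60 ≈ 1.6333; X = C×(1-|H' mod 2 - 1|) ≈ 0.0573
m = L - C/2 = 0.54 - 0.0782 = 0.4618
Sector ⌊H'⌋ = 1 → (R',G',B') = (≈0.0573, 0.1564, 0.0)
RGB = ((R'+m)×255, (G'+m)×255, (B'+m)×255) = (132.3824, 157.641, 117.759)
Round half up → RGB(132, 158, 118)


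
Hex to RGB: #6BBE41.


6B → 107 (R)
BE → 190 (G)
41 → 65 (B)
= RGB(107, 190, 65)


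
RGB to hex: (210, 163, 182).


R = 210 → D2 (hex)
G = 163 → A3 (hex)
B = 182 → B6 (hex)
Hex = #D2A3B6


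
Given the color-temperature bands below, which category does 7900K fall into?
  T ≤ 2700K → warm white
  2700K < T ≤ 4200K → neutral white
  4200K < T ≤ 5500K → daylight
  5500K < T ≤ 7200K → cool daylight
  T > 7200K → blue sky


Temperature: 7900K
7900K > 7200K → blue sky
Classification: blue sky


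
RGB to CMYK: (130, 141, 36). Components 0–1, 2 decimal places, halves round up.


R'=130/255≈0.5098, G'=141/255≈0.5529, B'=36/255≈0.1412
K = 1 - max(R',G',B') = 1 - 141/255 = 114/255 = 0.44705… → 0.45
(1-R'-K)/(1-K) simplifies to (max-R)/max with max = 141:
C = (141-130)/141 = 11/141 = 0.07801… → 0.08
M = (141-141)/141 = 0/141 = 0 → 0.00
Y = (141-36)/141 = 105/141 = 0.74468… → 0.74
= CMYK(0.08, 0.00, 0.74, 0.45)


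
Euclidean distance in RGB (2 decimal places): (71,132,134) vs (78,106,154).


d = √[(R₁-R₂)² + (G₁-G₂)² + (B₁-B₂)²]
d = √[(71-78)² + (132-106)² + (134-154)²]
d = √[49 + 676 + 400]
d = √1125
d ≈ 33.54


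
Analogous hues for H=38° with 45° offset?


Base hue: 38°
Left analog: (38 - 45) mod 360 = 353°
Right analog: (38 + 45) mod 360 = 83°
Analogous hues = 353° and 83°


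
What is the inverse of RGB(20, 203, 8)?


Invert: (255-R, 255-G, 255-B)
R: 255-20 = 235
G: 255-203 = 52
B: 255-8 = 247
= RGB(235, 52, 247)


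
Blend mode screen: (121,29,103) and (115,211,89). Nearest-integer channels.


Screen: C = 255 - (255-A)×(255-B)/255, rounded to nearest integer
R: 255 - (255-121)×(255-115)/255 = 255 - 18760/255 ≈ 255 - 73.569 = 181.431 → 181
G: 255 - (255-29)×(255-211)/255 = 255 - 9944/255 ≈ 255 - 38.996 = 216.004 → 216
B: 255 - (255-103)×(255-89)/255 = 255 - 25232/255 ≈ 255 - 98.949 = 156.051 → 156
= RGB(181, 216, 156)


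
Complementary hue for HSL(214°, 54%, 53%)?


Complement = opposite side of color wheel = hue + 180°
H' = (214 + 180) mod 360 = 34°
S and L unchanged.
= HSL(34°, 54%, 53%)


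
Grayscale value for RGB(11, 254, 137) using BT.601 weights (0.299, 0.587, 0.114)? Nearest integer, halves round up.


Gray = 0.299×R + 0.587×G + 0.114×B
Gray = 0.299×11 + 0.587×254 + 0.114×137
Gray = 3.289 + 149.098 + 15.618
Gray = 168.005 → round half up → 168
Gray = 168


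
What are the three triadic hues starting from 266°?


Triadic: equally spaced at 120° intervals
H1 = 266°
H2 = (266 + 120) mod 360 = 26°
H3 = (266 + 240) mod 360 = 146°
Triadic = 266°, 26°, 146°


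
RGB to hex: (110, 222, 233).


R = 110 → 6E (hex)
G = 222 → DE (hex)
B = 233 → E9 (hex)
Hex = #6EDEE9


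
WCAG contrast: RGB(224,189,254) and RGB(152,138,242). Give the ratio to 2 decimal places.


Linearize each sRGB channel c=v/255: c/12.92 if c ≤ 0.04045 else ((c+0.055)/1.055)^2.4
L = 0.2126×R_lin + 0.7152×G_lin + 0.0722×B_lin
Color 1 (224,189,254):
  R=224: 224/255≈0.8784 > 0.04045 → ((0.8784+0.055)/1.055)^2.4 ≈ 0.74540
  G=189: 189/255≈0.7412 > 0.04045 → ((0.7412+0.055)/1.055)^2.4 ≈ 0.50888
  B=254: 254/255≈0.9961 > 0.04045 → ((0.9961+0.055)/1.055)^2.4 ≈ 0.99110
  L1 = 0.2126×0.74540 + 0.7152×0.50888 + 0.0722×0.99110 ≈ 0.59398
Color 2 (152,138,242):
  R=152: 152/255≈0.5961 > 0.04045 → ((0.5961+0.055)/1.055)^2.4 ≈ 0.31399
  G=138: 138/255≈0.5412 > 0.04045 → ((0.5412+0.055)/1.055)^2.4 ≈ 0.25415
  B=242: 242/255≈0.9490 > 0.04045 → ((0.9490+0.055)/1.055)^2.4 ≈ 0.88792
  L2 = 0.2126×0.31399 + 0.7152×0.25415 + 0.0722×0.88792 ≈ 0.31263
Lighter = 0.59398, Darker = 0.31263
Ratio = (L_lighter + 0.05) / (L_darker + 0.05)
Ratio = (0.59398 + 0.05) / (0.31263 + 0.05) = 0.64398 / 0.36263 ≈ 1.7759
Ratio ≈ 1.78:1


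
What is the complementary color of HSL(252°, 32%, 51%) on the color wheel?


Complement = opposite side of color wheel = hue + 180°
H' = (252 + 180) mod 360 = 72°
S and L unchanged.
= HSL(72°, 32%, 51%)


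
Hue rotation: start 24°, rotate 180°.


New hue = (H + rotation) mod 360
New hue = (24 + 180) mod 360
= 204 mod 360
= 204°


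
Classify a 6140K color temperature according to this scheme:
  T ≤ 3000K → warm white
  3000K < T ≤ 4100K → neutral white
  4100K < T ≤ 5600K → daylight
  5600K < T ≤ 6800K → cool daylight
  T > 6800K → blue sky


Temperature: 6140K
5600K < 6140K ≤ 6800K → cool daylight
Classification: cool daylight


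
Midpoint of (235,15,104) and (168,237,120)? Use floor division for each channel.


Midpoint: each channel = ⌊(C₁+C₂)/2⌋
R: ⌊(235+168)/2⌋ = 201
G: ⌊(15+237)/2⌋ = 126
B: ⌊(104+120)/2⌋ = 112
= RGB(201, 126, 112)


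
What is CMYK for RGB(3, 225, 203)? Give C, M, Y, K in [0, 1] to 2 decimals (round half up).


R'=3/255≈0.0118, G'=225/255≈0.8824, B'=203/255≈0.7961
K = 1 - max(R',G',B') = 1 - 225/255 = 30/255 = 0.11764… → 0.12
(1-R'-K)/(1-K) simplifies to (max-R)/max with max = 225:
C = (225-3)/225 = 222/225 = 0.98666… → 0.99
M = (225-225)/225 = 0/225 = 0 → 0.00
Y = (225-203)/225 = 22/225 = 0.09777… → 0.10
= CMYK(0.99, 0.00, 0.10, 0.12)


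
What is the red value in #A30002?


Color: #A30002
R = A3 = 163
G = 00 = 0
B = 02 = 2
Red = 163


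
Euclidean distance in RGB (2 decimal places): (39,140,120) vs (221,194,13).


d = √[(R₁-R₂)² + (G₁-G₂)² + (B₁-B₂)²]
d = √[(39-221)² + (140-194)² + (120-13)²]
d = √[33124 + 2916 + 11449]
d = √47489
d ≈ 217.92


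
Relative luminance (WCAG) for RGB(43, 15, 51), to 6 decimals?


Linearize each channel (sRGB transfer function): c = v/255; c_lin = c/12.92 if c ≤ 0.04045, else ((c+0.055)/1.055)^2.4
  R: 43/255 ≈ 0.168627 > 0.04045 → ((0.168627+0.055)/1.055)^2.4 ≈ 0.024158
  G: 15/255 ≈ 0.058824 > 0.04045 → ((0.058824+0.055)/1.055)^2.4 ≈ 0.004777
  B: 51/255 ≈ 0.200000 > 0.04045 → ((0.200000+0.055)/1.055)^2.4 ≈ 0.033105
R_lin = 0.024158, G_lin = 0.004777, B_lin = 0.033105
L = 0.2126×R + 0.7152×G + 0.0722×B
L = 0.2126×0.024158 + 0.7152×0.004777 + 0.0722×0.033105
L ≈ 0.010943


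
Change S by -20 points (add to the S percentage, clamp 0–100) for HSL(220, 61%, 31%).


Original S = 61%
Adjustment = -20 percentage points
New S = 61 + (-20) = 41
Clamp to [0, 100] → 41
= HSL(220°, 41%, 31%)


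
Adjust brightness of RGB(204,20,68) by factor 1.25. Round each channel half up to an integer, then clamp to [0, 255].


Multiply each channel by 1.25, round half up, clamp to [0, 255]
R: 204×1.25 = 255
G: 20×1.25 = 25
B: 68×1.25 = 85
= RGB(255, 25, 85)


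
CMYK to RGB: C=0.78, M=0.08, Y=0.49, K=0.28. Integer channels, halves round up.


R = 255 × (1-C) × (1-K) = 255 × 0.22 × 0.72 = 40.392 → 40
G = 255 × (1-M) × (1-K) = 255 × 0.92 × 0.72 = 168.912 → 169
B = 255 × (1-Y) × (1-K) = 255 × 0.51 × 0.72 = 93.636 → 94
= RGB(40, 169, 94)


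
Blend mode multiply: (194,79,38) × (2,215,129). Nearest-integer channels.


Multiply: C = A×B/255, rounded to nearest integer
R: 194×2/255 = 388/255 ≈ 1.522 → 2
G: 79×215/255 = 16985/255 ≈ 66.608 → 67
B: 38×129/255 = 4902/255 ≈ 19.224 → 19
= RGB(2, 67, 19)


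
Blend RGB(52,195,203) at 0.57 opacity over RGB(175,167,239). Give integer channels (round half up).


C = α×F + (1-α)×B, with 1-α = 0.43
R: 0.57×52 + 0.43×175 = 29.64 + 75.25 = 104.89 → 105
G: 0.57×195 + 0.43×167 = 111.15 + 71.81 = 182.96 → 183
B: 0.57×203 + 0.43×239 = 115.71 + 102.77 = 218.48 → 218
= RGB(105, 183, 218)


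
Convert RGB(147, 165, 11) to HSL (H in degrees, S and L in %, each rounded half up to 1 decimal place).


Normalize: R'=147/255≈0.5765, G'=165/255≈0.6471, B'=11/255≈0.0431
Max=165/255, Min=11/255, Δ=Max-Min=154/255
L = (Max+Min)/2 = (165+11)/510 = 176/510 = 0.34509… → L = 34.5%
L ≤ 0.5 → S = Δ/(Max+Min) = 154/(165+11) = 154/176 = 0.875 → S = 87.5%
(the 1/255 factors cancel in S and H, so raw channel differences can be used)
Max is G' → H = 60 × ((B-R)/Δ + 2) = 60 × ((11-147)/154 + 2)
  -136/154 + 2 = -0.8831… + 2 = 1.1168…
  H = 60 × 1.1168… = 67.012…° → H = 67.0°
= HSL(67.0°, 87.5%, 34.5%)


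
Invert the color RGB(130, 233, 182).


Invert: (255-R, 255-G, 255-B)
R: 255-130 = 125
G: 255-233 = 22
B: 255-182 = 73
= RGB(125, 22, 73)


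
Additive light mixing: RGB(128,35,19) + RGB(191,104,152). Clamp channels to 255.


Additive: each channel = min(255, C₁+C₂)
R: 128+191 = 319 → 255
G: 35+104 = 139 → 139
B: 19+152 = 171 → 171
= RGB(255, 139, 171)


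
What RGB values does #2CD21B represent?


2C → 44 (R)
D2 → 210 (G)
1B → 27 (B)
= RGB(44, 210, 27)


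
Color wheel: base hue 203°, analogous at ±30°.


Base hue: 203°
Left analog: (203 - 30) mod 360 = 173°
Right analog: (203 + 30) mod 360 = 233°
Analogous hues = 173° and 233°


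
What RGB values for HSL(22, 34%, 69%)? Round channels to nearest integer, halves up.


H=22°, S=0.34, L=0.69
C = (1-|2L-1|)×S = (1-|0.38|)×0.34 = 0.2108
H' = H/60 = 22/60 ≈ 0.3667; X = C×(1-|H' mod 2 - 1|) ≈ 0.0773
m = L - C/2 = 0.69 - 0.1054 = 0.5846
Sector ⌊H'⌋ = 0 → (R',G',B') = (0.2108, ≈0.0773, 0.0)
RGB = ((R'+m)×255, (G'+m)×255, (B'+m)×255) = (202.827, 168.7828, 149.073)
Round half up → RGB(203, 169, 149)


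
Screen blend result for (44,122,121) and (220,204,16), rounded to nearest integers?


Screen: C = 255 - (255-A)×(255-B)/255, rounded to nearest integer
R: 255 - (255-44)×(255-220)/255 = 255 - 7385/255 ≈ 255 - 28.961 = 226.039 → 226
G: 255 - (255-122)×(255-204)/255 = 255 - 6783/255 ≈ 255 - 26.600 = 228.400 → 228
B: 255 - (255-121)×(255-16)/255 = 255 - 32026/255 ≈ 255 - 125.592 = 129.408 → 129
= RGB(226, 228, 129)


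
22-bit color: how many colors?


Colors = 2^bits = 2^22
= 4,194,304 colors


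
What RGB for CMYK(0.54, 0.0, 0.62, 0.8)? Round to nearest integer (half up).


R = 255 × (1-C) × (1-K) = 255 × 0.46 × 0.20 = 23.46 → 23
G = 255 × (1-M) × (1-K) = 255 × 1.00 × 0.20 = 51
B = 255 × (1-Y) × (1-K) = 255 × 0.38 × 0.20 = 19.38 → 19
= RGB(23, 51, 19)


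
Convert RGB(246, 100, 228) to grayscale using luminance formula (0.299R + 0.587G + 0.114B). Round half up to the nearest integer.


Gray = 0.299×R + 0.587×G + 0.114×B
Gray = 0.299×246 + 0.587×100 + 0.114×228
Gray = 73.554 + 58.700 + 25.992
Gray = 158.246 → round half up → 158
Gray = 158


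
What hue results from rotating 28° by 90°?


New hue = (H + rotation) mod 360
New hue = (28 + 90) mod 360
= 118 mod 360
= 118°


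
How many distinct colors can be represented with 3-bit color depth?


Colors = 2^bits = 2^3
= 8 colors


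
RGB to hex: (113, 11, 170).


R = 113 → 71 (hex)
G = 11 → 0B (hex)
B = 170 → AA (hex)
Hex = #710BAA


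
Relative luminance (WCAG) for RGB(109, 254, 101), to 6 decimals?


Linearize each channel (sRGB transfer function): c = v/255; c_lin = c/12.92 if c ≤ 0.04045, else ((c+0.055)/1.055)^2.4
  R: 109/255 ≈ 0.427451 > 0.04045 → ((0.427451+0.055)/1.055)^2.4 ≈ 0.152926
  G: 254/255 ≈ 0.996078 > 0.04045 → ((0.996078+0.055)/1.055)^2.4 ≈ 0.991102
  B: 101/255 ≈ 0.396078 > 0.04045 → ((0.396078+0.055)/1.055)^2.4 ≈ 0.130136
R_lin = 0.152926, G_lin = 0.991102, B_lin = 0.130136
L = 0.2126×R + 0.7152×G + 0.0722×B
L = 0.2126×0.152926 + 0.7152×0.991102 + 0.0722×0.130136
L ≈ 0.750744


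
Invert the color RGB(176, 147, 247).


Invert: (255-R, 255-G, 255-B)
R: 255-176 = 79
G: 255-147 = 108
B: 255-247 = 8
= RGB(79, 108, 8)


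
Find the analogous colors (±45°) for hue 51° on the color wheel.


Base hue: 51°
Left analog: (51 - 45) mod 360 = 6°
Right analog: (51 + 45) mod 360 = 96°
Analogous hues = 6° and 96°


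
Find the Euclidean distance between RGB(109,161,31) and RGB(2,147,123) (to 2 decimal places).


d = √[(R₁-R₂)² + (G₁-G₂)² + (B₁-B₂)²]
d = √[(109-2)² + (161-147)² + (31-123)²]
d = √[11449 + 196 + 8464]
d = √20109
d ≈ 141.81


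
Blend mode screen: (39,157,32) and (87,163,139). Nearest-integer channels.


Screen: C = 255 - (255-A)×(255-B)/255, rounded to nearest integer
R: 255 - (255-39)×(255-87)/255 = 255 - 36288/255 ≈ 255 - 142.306 = 112.694 → 113
G: 255 - (255-157)×(255-163)/255 = 255 - 9016/255 ≈ 255 - 35.357 = 219.643 → 220
B: 255 - (255-32)×(255-139)/255 = 255 - 25868/255 ≈ 255 - 101.443 = 153.557 → 154
= RGB(113, 220, 154)


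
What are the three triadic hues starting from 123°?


Triadic: equally spaced at 120° intervals
H1 = 123°
H2 = (123 + 120) mod 360 = 243°
H3 = (123 + 240) mod 360 = 3°
Triadic = 123°, 243°, 3°


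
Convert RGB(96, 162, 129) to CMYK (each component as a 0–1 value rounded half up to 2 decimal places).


R'=96/255≈0.3765, G'=162/255≈0.6353, B'=129/255≈0.5059
K = 1 - max(R',G',B') = 1 - 162/255 = 93/255 = 0.36470… → 0.36
(1-R'-K)/(1-K) simplifies to (max-R)/max with max = 162:
C = (162-96)/162 = 66/162 = 0.40740… → 0.41
M = (162-162)/162 = 0/162 = 0 → 0.00
Y = (162-129)/162 = 33/162 = 0.20370… → 0.20
= CMYK(0.41, 0.00, 0.20, 0.36)


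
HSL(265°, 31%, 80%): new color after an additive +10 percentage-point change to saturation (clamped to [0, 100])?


Original S = 31%
Adjustment = +10 percentage points
New S = 31 + (10) = 41
Clamp to [0, 100] → 41
= HSL(265°, 41%, 80%)


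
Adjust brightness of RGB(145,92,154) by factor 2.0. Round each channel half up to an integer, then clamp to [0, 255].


Multiply each channel by 2.0, round half up, clamp to [0, 255]
R: 145×2.0 = 290 → clamp → 255
G: 92×2.0 = 184
B: 154×2.0 = 308 → clamp → 255
= RGB(255, 184, 255)


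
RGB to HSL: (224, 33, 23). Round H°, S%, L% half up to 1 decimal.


Normalize: R'=224/255≈0.8784, G'=33/255≈0.1294, B'=23/255≈0.0902
Max=224/255, Min=23/255, Δ=Max-Min=201/255
L = (Max+Min)/2 = (224+23)/510 = 247/510 = 0.48431… → L = 48.4%
L ≤ 0.5 → S = Δ/(Max+Min) = 201/(224+23) = 201/247 = 0.81376… → S = 81.4%
(the 1/255 factors cancel in S and H, so raw channel differences can be used)
Max is R' → H = 60 × (((G-B)/Δ) mod 6) = 60 × (((33-23)/201) mod 6)
  10/201 = 0.0497…
  H = 60 × 0.0497… = 2.985…° → H = 3.0°
= HSL(3.0°, 81.4%, 48.4%)


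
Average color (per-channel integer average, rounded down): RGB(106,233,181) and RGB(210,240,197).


Midpoint: each channel = ⌊(C₁+C₂)/2⌋
R: ⌊(106+210)/2⌋ = 158
G: ⌊(233+240)/2⌋ = 236
B: ⌊(181+197)/2⌋ = 189
= RGB(158, 236, 189)


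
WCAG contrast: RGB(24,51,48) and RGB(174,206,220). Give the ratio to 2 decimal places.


Linearize each sRGB channel c=v/255: c/12.92 if c ≤ 0.04045 else ((c+0.055)/1.055)^2.4
L = 0.2126×R_lin + 0.7152×G_lin + 0.0722×B_lin
Color 1 (24,51,48):
  R=24: 24/255≈0.0941 > 0.04045 → ((0.0941+0.055)/1.055)^2.4 ≈ 0.00913
  G=51: 51/255≈0.2000 > 0.04045 → ((0.2000+0.055)/1.055)^2.4 ≈ 0.03310
  B=48: 48/255≈0.1882 > 0.04045 → ((0.1882+0.055)/1.055)^2.4 ≈ 0.02956
  L1 = 0.2126×0.00913 + 0.7152×0.03310 + 0.0722×0.02956 ≈ 0.02775
Color 2 (174,206,220):
  R=174: 174/255≈0.6824 > 0.04045 → ((0.6824+0.055)/1.055)^2.4 ≈ 0.42327
  G=206: 206/255≈0.8078 > 0.04045 → ((0.8078+0.055)/1.055)^2.4 ≈ 0.61721
  B=220: 220/255≈0.8627 > 0.04045 → ((0.8627+0.055)/1.055)^2.4 ≈ 0.71569
  L2 = 0.2126×0.42327 + 0.7152×0.61721 + 0.0722×0.71569 ≈ 0.58309
Lighter = 0.58309, Darker = 0.02775
Ratio = (L_lighter + 0.05) / (L_darker + 0.05)
Ratio = (0.58309 + 0.05) / (0.02775 + 0.05) = 0.63309 / 0.07775 ≈ 8.1423
Ratio ≈ 8.14:1


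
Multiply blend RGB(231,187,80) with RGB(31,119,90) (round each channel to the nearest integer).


Multiply: C = A×B/255, rounded to nearest integer
R: 231×31/255 = 7161/255 ≈ 28.082 → 28
G: 187×119/255 = 22253/255 ≈ 87.267 → 87
B: 80×90/255 = 7200/255 ≈ 28.235 → 28
= RGB(28, 87, 28)


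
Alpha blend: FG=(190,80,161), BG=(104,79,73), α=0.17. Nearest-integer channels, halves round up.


C = α×F + (1-α)×B, with 1-α = 0.83
R: 0.17×190 + 0.83×104 = 32.30 + 86.32 = 118.62 → 119
G: 0.17×80 + 0.83×79 = 13.60 + 65.57 = 79.17 → 79
B: 0.17×161 + 0.83×73 = 27.37 + 60.59 = 87.96 → 88
= RGB(119, 79, 88)


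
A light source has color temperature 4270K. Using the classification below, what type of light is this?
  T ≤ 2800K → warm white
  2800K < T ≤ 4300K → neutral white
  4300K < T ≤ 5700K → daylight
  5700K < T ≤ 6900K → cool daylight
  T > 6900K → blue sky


Temperature: 4270K
2800K < 4270K ≤ 4300K → neutral white
Classification: neutral white


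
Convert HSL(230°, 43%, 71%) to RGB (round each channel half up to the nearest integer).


H=230°, S=0.43, L=0.71
C = (1-|2L-1|)×S = (1-|0.42|)×0.43 = 0.2494
H' = H/60 = 230/60 ≈ 3.8333; X = C×(1-|H' mod 2 - 1|) ≈ 0.0416
m = L - C/2 = 0.71 - 0.1247 = 0.5853
Sector ⌊H'⌋ = 3 → (R',G',B') = (0.0, ≈0.0416, 0.2494)
RGB = ((R'+m)×255, (G'+m)×255, (B'+m)×255) = (149.2515, 159.851, 212.8485)
Round half up → RGB(149, 160, 213)


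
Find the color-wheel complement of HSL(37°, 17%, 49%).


Complement = opposite side of color wheel = hue + 180°
H' = (37 + 180) mod 360 = 217°
S and L unchanged.
= HSL(217°, 17%, 49%)


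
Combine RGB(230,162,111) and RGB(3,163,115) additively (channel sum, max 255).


Additive: each channel = min(255, C₁+C₂)
R: 230+3 = 233 → 233
G: 162+163 = 325 → 255
B: 111+115 = 226 → 226
= RGB(233, 255, 226)


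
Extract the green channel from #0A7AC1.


Color: #0A7AC1
R = 0A = 10
G = 7A = 122
B = C1 = 193
Green = 122


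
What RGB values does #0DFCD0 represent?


0D → 13 (R)
FC → 252 (G)
D0 → 208 (B)
= RGB(13, 252, 208)


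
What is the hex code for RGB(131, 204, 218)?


R = 131 → 83 (hex)
G = 204 → CC (hex)
B = 218 → DA (hex)
Hex = #83CCDA


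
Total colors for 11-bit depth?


Colors = 2^bits = 2^11
= 2,048 colors


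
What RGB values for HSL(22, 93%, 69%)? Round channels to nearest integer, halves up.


H=22°, S=0.93, L=0.69
C = (1-|2L-1|)×S = (1-|0.38|)×0.93 = 0.5766
H' = H/60 = 22/60 ≈ 0.3667; X = C×(1-|H' mod 2 - 1|) = 0.21142
m = L - C/2 = 0.69 - 0.2883 = 0.4017
Sector ⌊H'⌋ = 0 → (R',G',B') = (0.5766, 0.21142, 0.0)
RGB = ((R'+m)×255, (G'+m)×255, (B'+m)×255) = (249.4665, 156.3456, 102.4335)
Round half up → RGB(249, 156, 102)


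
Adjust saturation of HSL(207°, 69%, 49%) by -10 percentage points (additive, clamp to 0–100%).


Original S = 69%
Adjustment = -10 percentage points
New S = 69 + (-10) = 59
Clamp to [0, 100] → 59
= HSL(207°, 59%, 49%)


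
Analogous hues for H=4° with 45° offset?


Base hue: 4°
Left analog: (4 - 45) mod 360 = 319°
Right analog: (4 + 45) mod 360 = 49°
Analogous hues = 319° and 49°


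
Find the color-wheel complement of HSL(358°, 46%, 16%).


Complement = opposite side of color wheel = hue + 180°
H' = (358 + 180) mod 360 = 178°
S and L unchanged.
= HSL(178°, 46%, 16%)


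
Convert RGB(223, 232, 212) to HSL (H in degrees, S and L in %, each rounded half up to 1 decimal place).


Normalize: R'=223/255≈0.8745, G'=232/255≈0.9098, B'=212/255≈0.8314
Max=232/255, Min=212/255, Δ=Max-Min=20/255
L = (Max+Min)/2 = (232+212)/510 = 444/510 = 0.87058… → L = 87.1%
L > 0.5 → S = Δ/(2-Max-Min) = 20/(510-232-212) = 20/66 = 0.30303… → S = 30.3%
(the 1/255 factors cancel in S and H, so raw channel differences can be used)
Max is G' → H = 60 × ((B-R)/Δ + 2) = 60 × ((212-223)/20 + 2)
  -11/20 + 2 = -0.55 + 2 = 1.45
  H = 60 × 1.45 = 87° → H = 87.0°
= HSL(87.0°, 30.3%, 87.1%)


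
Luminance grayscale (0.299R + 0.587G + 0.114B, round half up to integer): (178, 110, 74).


Gray = 0.299×R + 0.587×G + 0.114×B
Gray = 0.299×178 + 0.587×110 + 0.114×74
Gray = 53.222 + 64.570 + 8.436
Gray = 126.228 → round half up → 126
Gray = 126


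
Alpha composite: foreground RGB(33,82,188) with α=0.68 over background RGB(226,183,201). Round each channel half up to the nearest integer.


C = α×F + (1-α)×B, with 1-α = 0.32
R: 0.68×33 + 0.32×226 = 22.44 + 72.32 = 94.76 → 95
G: 0.68×82 + 0.32×183 = 55.76 + 58.56 = 114.32 → 114
B: 0.68×188 + 0.32×201 = 127.84 + 64.32 = 192.16 → 192
= RGB(95, 114, 192)


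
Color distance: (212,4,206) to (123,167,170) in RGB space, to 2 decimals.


d = √[(R₁-R₂)² + (G₁-G₂)² + (B₁-B₂)²]
d = √[(212-123)² + (4-167)² + (206-170)²]
d = √[7921 + 26569 + 1296]
d = √35786
d ≈ 189.17


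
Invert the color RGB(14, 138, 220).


Invert: (255-R, 255-G, 255-B)
R: 255-14 = 241
G: 255-138 = 117
B: 255-220 = 35
= RGB(241, 117, 35)


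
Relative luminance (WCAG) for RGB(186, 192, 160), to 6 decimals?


Linearize each channel (sRGB transfer function): c = v/255; c_lin = c/12.92 if c ≤ 0.04045, else ((c+0.055)/1.055)^2.4
  R: 186/255 ≈ 0.729412 > 0.04045 → ((0.729412+0.055)/1.055)^2.4 ≈ 0.491021
  G: 192/255 ≈ 0.752941 > 0.04045 → ((0.752941+0.055)/1.055)^2.4 ≈ 0.527115
  B: 160/255 ≈ 0.627451 > 0.04045 → ((0.627451+0.055)/1.055)^2.4 ≈ 0.351533
R_lin = 0.491021, G_lin = 0.527115, B_lin = 0.351533
L = 0.2126×R + 0.7152×G + 0.0722×B
L = 0.2126×0.491021 + 0.7152×0.527115 + 0.0722×0.351533
L ≈ 0.506764


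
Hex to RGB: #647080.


64 → 100 (R)
70 → 112 (G)
80 → 128 (B)
= RGB(100, 112, 128)


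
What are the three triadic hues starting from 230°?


Triadic: equally spaced at 120° intervals
H1 = 230°
H2 = (230 + 120) mod 360 = 350°
H3 = (230 + 240) mod 360 = 110°
Triadic = 230°, 350°, 110°


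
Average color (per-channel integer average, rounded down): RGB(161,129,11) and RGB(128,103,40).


Midpoint: each channel = ⌊(C₁+C₂)/2⌋
R: ⌊(161+128)/2⌋ = 144
G: ⌊(129+103)/2⌋ = 116
B: ⌊(11+40)/2⌋ = 25
= RGB(144, 116, 25)


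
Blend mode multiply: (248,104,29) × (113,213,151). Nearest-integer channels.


Multiply: C = A×B/255, rounded to nearest integer
R: 248×113/255 = 28024/255 ≈ 109.898 → 110
G: 104×213/255 = 22152/255 ≈ 86.871 → 87
B: 29×151/255 = 4379/255 ≈ 17.173 → 17
= RGB(110, 87, 17)


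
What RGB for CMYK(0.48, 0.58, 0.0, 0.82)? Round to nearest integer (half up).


R = 255 × (1-C) × (1-K) = 255 × 0.52 × 0.18 = 23.868 → 24
G = 255 × (1-M) × (1-K) = 255 × 0.42 × 0.18 = 19.278 → 19
B = 255 × (1-Y) × (1-K) = 255 × 1.00 × 0.18 = 45.9 → 46
= RGB(24, 19, 46)


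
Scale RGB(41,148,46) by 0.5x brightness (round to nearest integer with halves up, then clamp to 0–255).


Multiply each channel by 0.5, round half up, clamp to [0, 255]
R: 41×0.5 = 20.5 → round → 21
G: 148×0.5 = 74
B: 46×0.5 = 23
= RGB(21, 74, 23)


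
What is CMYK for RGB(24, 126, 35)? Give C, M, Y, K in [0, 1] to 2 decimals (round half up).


R'=24/255≈0.0941, G'=126/255≈0.4941, B'=35/255≈0.1373
K = 1 - max(R',G',B') = 1 - 126/255 = 129/255 = 0.50588… → 0.51
(1-R'-K)/(1-K) simplifies to (max-R)/max with max = 126:
C = (126-24)/126 = 102/126 = 0.80952… → 0.81
M = (126-126)/126 = 0/126 = 0 → 0.00
Y = (126-35)/126 = 91/126 = 0.72222… → 0.72
= CMYK(0.81, 0.00, 0.72, 0.51)


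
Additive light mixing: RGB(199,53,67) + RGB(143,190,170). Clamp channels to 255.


Additive: each channel = min(255, C₁+C₂)
R: 199+143 = 342 → 255
G: 53+190 = 243 → 243
B: 67+170 = 237 → 237
= RGB(255, 243, 237)


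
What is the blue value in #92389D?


Color: #92389D
R = 92 = 146
G = 38 = 56
B = 9D = 157
Blue = 157


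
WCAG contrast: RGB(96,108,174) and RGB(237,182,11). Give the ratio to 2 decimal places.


Linearize each sRGB channel c=v/255: c/12.92 if c ≤ 0.04045 else ((c+0.055)/1.055)^2.4
L = 0.2126×R_lin + 0.7152×G_lin + 0.0722×B_lin
Color 1 (96,108,174):
  R=96: 96/255≈0.3765 > 0.04045 → ((0.3765+0.055)/1.055)^2.4 ≈ 0.11697
  G=108: 108/255≈0.4235 > 0.04045 → ((0.4235+0.055)/1.055)^2.4 ≈ 0.14996
  B=174: 174/255≈0.6824 > 0.04045 → ((0.6824+0.055)/1.055)^2.4 ≈ 0.42327
  L1 = 0.2126×0.11697 + 0.7152×0.14996 + 0.0722×0.42327 ≈ 0.16268
Color 2 (237,182,11):
  R=237: 237/255≈0.9294 > 0.04045 → ((0.9294+0.055)/1.055)^2.4 ≈ 0.84687
  G=182: 182/255≈0.7137 > 0.04045 → ((0.7137+0.055)/1.055)^2.4 ≈ 0.46778
  B=11: 11/255≈0.0431 > 0.04045 → ((0.0431+0.055)/1.055)^2.4 ≈ 0.00335
  L2 = 0.2126×0.84687 + 0.7152×0.46778 + 0.0722×0.00335 ≈ 0.51485
Lighter = 0.51485, Darker = 0.16268
Ratio = (L_lighter + 0.05) / (L_darker + 0.05)
Ratio = (0.51485 + 0.05) / (0.16268 + 0.05) = 0.56485 / 0.21268 ≈ 2.6559
Ratio ≈ 2.66:1


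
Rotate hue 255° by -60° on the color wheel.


New hue = (H + rotation) mod 360
New hue = (255 -60) mod 360
= 195 mod 360
= 195°


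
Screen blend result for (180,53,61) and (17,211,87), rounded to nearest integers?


Screen: C = 255 - (255-A)×(255-B)/255, rounded to nearest integer
R: 255 - (255-180)×(255-17)/255 = 255 - 17850/255 ≈ 255 - 70.000 = 185.000 → 185
G: 255 - (255-53)×(255-211)/255 = 255 - 8888/255 ≈ 255 - 34.855 = 220.145 → 220
B: 255 - (255-61)×(255-87)/255 = 255 - 32592/255 ≈ 255 - 127.812 = 127.188 → 127
= RGB(185, 220, 127)


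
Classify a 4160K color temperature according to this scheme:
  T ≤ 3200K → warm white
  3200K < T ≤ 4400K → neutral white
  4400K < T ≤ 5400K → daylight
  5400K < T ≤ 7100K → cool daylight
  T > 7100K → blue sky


Temperature: 4160K
3200K < 4160K ≤ 4400K → neutral white
Classification: neutral white


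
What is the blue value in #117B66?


Color: #117B66
R = 11 = 17
G = 7B = 123
B = 66 = 102
Blue = 102


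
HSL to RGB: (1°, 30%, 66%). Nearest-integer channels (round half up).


H=1°, S=0.30, L=0.66
C = (1-|2L-1|)×S = (1-|0.32|)×0.30 = 0.204
H' = H/60 = 1/60 ≈ 0.0167; X = C×(1-|H' mod 2 - 1|) = 0.0034
m = L - C/2 = 0.66 - 0.102 = 0.558
Sector ⌊H'⌋ = 0 → (R',G',B') = (0.204, 0.0034, 0.0)
RGB = ((R'+m)×255, (G'+m)×255, (B'+m)×255) = (194.31, 143.157, 142.29)
Round half up → RGB(194, 143, 142)


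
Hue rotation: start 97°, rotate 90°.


New hue = (H + rotation) mod 360
New hue = (97 + 90) mod 360
= 187 mod 360
= 187°


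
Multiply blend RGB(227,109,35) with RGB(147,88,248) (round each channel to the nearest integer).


Multiply: C = A×B/255, rounded to nearest integer
R: 227×147/255 = 33369/255 ≈ 130.859 → 131
G: 109×88/255 = 9592/255 ≈ 37.616 → 38
B: 35×248/255 = 8680/255 ≈ 34.039 → 34
= RGB(131, 38, 34)


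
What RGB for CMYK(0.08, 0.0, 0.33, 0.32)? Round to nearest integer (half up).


R = 255 × (1-C) × (1-K) = 255 × 0.92 × 0.68 = 159.528 → 160
G = 255 × (1-M) × (1-K) = 255 × 1.00 × 0.68 = 173.4 → 173
B = 255 × (1-Y) × (1-K) = 255 × 0.67 × 0.68 = 116.178 → 116
= RGB(160, 173, 116)
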